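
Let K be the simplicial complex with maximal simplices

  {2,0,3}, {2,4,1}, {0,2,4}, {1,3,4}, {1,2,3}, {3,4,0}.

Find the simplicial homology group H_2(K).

K has 5 vertices, 9 edges, 6 triangles.
rank ∂_2 = 5, rank ∂_3 = 0 ⇒ b_2 = 6 − 5 − 0 = 1. So H_2 = Z.

H_2 = Z.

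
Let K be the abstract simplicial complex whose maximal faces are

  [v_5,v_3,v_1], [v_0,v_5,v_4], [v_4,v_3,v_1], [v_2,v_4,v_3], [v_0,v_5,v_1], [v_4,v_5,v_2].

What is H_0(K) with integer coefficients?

H_0 = Z.

We work with the vertex ordering v_0 < v_1 < v_2 < v_3 < v_4 < v_5. The simplices of K, each written with vertices in increasing order, are:

  0-simplices (6): [v_0], [v_1], [v_2], [v_3], [v_4], [v_5]
  1-simplices (12): [v_0,v_1], [v_0,v_4], [v_0,v_5], [v_1,v_3], [v_1,v_4], [v_1,v_5], [v_2,v_3], [v_2,v_4], [v_2,v_5], [v_3,v_4], [v_3,v_5], [v_4,v_5]
  2-simplices (6): [v_0,v_1,v_5], [v_0,v_4,v_5], [v_1,v_3,v_4], [v_1,v_3,v_5], [v_2,v_3,v_4], [v_2,v_4,v_5]

giving chain groups C_0 ≅ Z^6, C_1 ≅ Z^12, C_2 ≅ Z^6.

∂_1: C_1 → C_0 maps an edge to its endpoints' difference, ∂[p,q] = q − p. For instance
  ∂[v_4,v_5] = [v_5] − [v_4].
This gives a 6×12 integer matrix of rank 5; reducing to Smith normal form yields diagonal entries (1,1,1,1,1).

Boundary ∂_2: C_2 → C_1 sends each 2-simplex [p,q,r] to [q,r] − [p,r] + [p,q]. For instance
  ∂[v_1,v_3,v_4] = [v_3,v_4] − [v_1,v_4] + [v_1,v_3],
  ∂[v_1,v_3,v_5] = [v_3,v_5] − [v_1,v_5] + [v_1,v_3].
The resulting 12×6 matrix has rank 6, and its Smith normal form has invariant factors (1,1,1,1,1,1).

From H_k ≅ ker(∂_k) / im(∂_{k+1}) we obtain:

  H_0: rank C_0 − rank ∂_1 = 6 − 5 = 1, and the invariant factors of ∂_1 are all 1, so H_0 = Z.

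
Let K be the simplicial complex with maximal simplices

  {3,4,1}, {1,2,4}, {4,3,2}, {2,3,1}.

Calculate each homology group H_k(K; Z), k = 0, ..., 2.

H_0 ≅ Z,  H_1 = 0,  H_2 ≅ Z.

We work with the vertex ordering 1 < 2 < 3 < 4. The simplices of K, each written with vertices in increasing order, are:

  0-simplices (4): [1], [2], [3], [4]
  1-simplices (6): [1,2], [1,3], [1,4], [2,3], [2,4], [3,4]
  2-simplices (4): [1,2,3], [1,2,4], [1,3,4], [2,3,4]

so the chain groups are C_0 ≅ Z^4, C_1 ≅ Z^6, C_2 ≅ Z^4.

∂_1: C_1 → C_0 is given by ∂[p,q] = [q] − [p]. For instance
  ∂[2,4] = [4] − [2].
This gives a 4×6 integer matrix of rank 3; reducing to Smith normal form yields diagonal entries (1,1,1).

The boundary map ∂_2: C_2 → C_1 sends each 2-simplex [p,q,r] to [q,r] − [p,r] + [p,q]. For instance
  ∂[1,3,4] = [3,4] − [1,4] + [1,3],
  ∂[1,2,4] = [2,4] − [1,4] + [1,2].
The 6×4 boundary matrix has rank 3 and Smith normal form diag(1,1,1).

Computing H_k = (kernel of ∂_k) / (image of ∂_{k+1}):

  H_0: rank C_0 − rank ∂_1 = 4 − 3 = 1, and the invariant factors of ∂_1 are all 1, so H_0 ≅ Z.
  H_1: rank ker ∂_1 − rank ∂_2 = (6 − 3) − 3 = 0, and the invariant factors of ∂_2 are all 1, so H_1 ≅ 0.
  H_2: rank ker ∂_2 − rank ∂_3 = (4 − 3) − 0 = 1, and there is no ∂_3, so H_2 ≅ Z.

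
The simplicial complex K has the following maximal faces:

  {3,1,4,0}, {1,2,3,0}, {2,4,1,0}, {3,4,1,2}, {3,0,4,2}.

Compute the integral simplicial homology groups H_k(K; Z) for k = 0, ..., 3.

H_0 ≅ Z,  H_1 = 0,  H_2 = 0,  H_3 ≅ Z.

Take the total order 0 < 1 < 2 < 3 < 4 on the vertex set. Then K (dimension 3) consists of the simplices:

  0-simplices (5): [0], [1], [2], [3], [4]
  1-simplices (10): [0,1], [0,2], [0,3], [0,4], [1,2], [1,3], [1,4], [2,3], [2,4], [3,4]
  2-simplices (10): [0,1,2], [0,1,3], [0,1,4], [0,2,3], [0,2,4], [0,3,4], [1,2,3], [1,2,4], [1,3,4], [2,3,4]
  3-simplices (5): [0,1,2,3], [0,1,2,4], [0,1,3,4], [0,2,3,4], [1,2,3,4]

Hence C_0 ≅ Z^5, C_1 ≅ Z^10, C_2 ≅ Z^10, C_3 ≅ Z^5.

Boundary ∂_1: C_1 → C_0 is given by ∂[p,q] = [q] − [p]. For instance
  ∂[2,3] = [3] − [2].
The resulting 5×10 matrix has rank 4, and its Smith normal form has invariant factors (1,1,1,1).

The boundary map ∂_2: C_2 → C_1 sends each 2-simplex [p,q,r] to [q,r] − [p,r] + [p,q]. For instance
  ∂[0,2,4] = [2,4] − [0,4] + [0,2],
  ∂[2,3,4] = [3,4] − [2,4] + [2,3].
This gives a 10×10 integer matrix of rank 6; reducing to Smith normal form yields diagonal entries (1,1,1,1,1,1).

Boundary ∂_3: C_3 → C_2 sends each 3-simplex σ to the alternating sum Σ_i (−1)^i (σ with its i-th vertex removed). For instance
  ∂[1,2,3,4] = [2,3,4] − [1,3,4] + [1,2,4] − [1,2,3],
  ∂[0,2,3,4] = [2,3,4] − [0,3,4] + [0,2,4] − [0,2,3].
As a 10×5 matrix over Z this has rank 4, with invariant factors (1,1,1,1).

Computing H_k = (kernel of ∂_k) / (image of ∂_{k+1}):

  H_0: rank C_0 − rank ∂_1 = 5 − 4 = 1, and the invariant factors of ∂_1 are all 1, so H_0 ≅ Z.
  H_1: rank ker ∂_1 − rank ∂_2 = (10 − 4) − 6 = 0, and the invariant factors of ∂_2 are all 1, so H_1 ≅ 0.
  H_2: rank ker ∂_2 − rank ∂_3 = (10 − 6) − 4 = 0, and the invariant factors of ∂_3 are all 1, so H_2 ≅ 0.
  H_3: rank ker ∂_3 − rank ∂_4 = (5 − 4) − 0 = 1, and there is no ∂_4, so H_3 ≅ Z.

As a check, the Euler characteristic is 5 − 10 + 10 − 5 = 0, which agrees with 1 − 0 + 0 − 1 = 0.
(K is a triangulation of the 3-sphere S^3.)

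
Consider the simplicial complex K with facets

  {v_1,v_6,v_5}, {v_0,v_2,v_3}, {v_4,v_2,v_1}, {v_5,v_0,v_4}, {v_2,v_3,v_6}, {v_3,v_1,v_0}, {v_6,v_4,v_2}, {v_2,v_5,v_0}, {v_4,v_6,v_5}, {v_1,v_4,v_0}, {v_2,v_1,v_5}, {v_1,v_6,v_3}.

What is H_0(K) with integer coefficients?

H_0 ≅ Z.

Take the total order v_0 < v_1 < v_2 < v_3 < v_4 < v_5 < v_6 on the vertex set. Then K (dimension 2) consists of the simplices:

  0-simplices (7): [v_0], [v_1], [v_2], [v_3], [v_4], [v_5], [v_6]
  1-simplices (18): (18 of them)
  2-simplices (12): (12 of them)

so the chain groups are C_0 ≅ Z^7, C_1 ≅ Z^18, C_2 ≅ Z^12.

∂_1: C_1 → C_0 is given by ∂[p,q] = [q] − [p].
The 7×18 boundary matrix has rank 6 and Smith normal form diag(1,1,1,1,1,1).

Boundary ∂_2: C_2 → C_1 acts by ∂[p,q,r] = [q,r] − [p,r] + [p,q]. For instance
  ∂[v_0,v_4,v_5] = [v_4,v_5] − [v_0,v_5] + [v_0,v_4],
  ∂[v_2,v_4,v_6] = [v_4,v_6] − [v_2,v_6] + [v_2,v_4].
The resulting 18×12 matrix has rank 12, and its Smith normal form has invariant factors (1,1,1,1,1,1,1,1,1,1,1,2).

Computing H_k = (kernel of ∂_k) / (image of ∂_{k+1}):

  H_0: rank C_0 − rank ∂_1 = 7 − 6 = 1, and the invariant factors of ∂_1 are all 1, so H_0 ≅ Z.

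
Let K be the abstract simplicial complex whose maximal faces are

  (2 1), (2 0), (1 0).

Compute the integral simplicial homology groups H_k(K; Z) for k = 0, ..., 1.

We work with the vertex ordering 0 < 1 < 2. The simplices of K, each written with vertices in increasing order, are:

  0-simplices (3): [0], [1], [2]
  1-simplices (3): [0,1], [0,2], [1,2]

Hence C_0 ≅ Z^3, C_1 ≅ Z^3.

Boundary ∂_1: C_1 → C_0 is given by ∂[p,q] = [q] − [p]. For instance
  ∂[0,2] = [2] − [0].
The 3×3 boundary matrix has rank 2 and Smith normal form diag(1,1).

Reading off H_k = ker ∂_k / im ∂_{k+1}:

  H_0: rank C_0 − rank ∂_1 = 3 − 2 = 1, and the invariant factors of ∂_1 are all 1, so H_0 = Z.
  H_1: rank ker ∂_1 − rank ∂_2 = (3 − 2) − 0 = 1, and there is no ∂_2, so H_1 = Z.

As a check, the Euler characteristic is 3 − 3 = 0, which agrees with 1 − 1 = 0.
(K is a triangulation of the circle S^1.)

H_0 ≅ Z,  H_1 ≅ Z.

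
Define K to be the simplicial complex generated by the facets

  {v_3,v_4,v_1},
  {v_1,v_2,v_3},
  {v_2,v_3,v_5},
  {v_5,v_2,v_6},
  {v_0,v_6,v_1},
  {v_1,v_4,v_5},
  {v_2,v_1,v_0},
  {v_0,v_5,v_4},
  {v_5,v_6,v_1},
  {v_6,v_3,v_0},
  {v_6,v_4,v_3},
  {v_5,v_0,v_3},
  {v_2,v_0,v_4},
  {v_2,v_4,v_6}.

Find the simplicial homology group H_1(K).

H_1 ≅ Z^2.

Fix the vertex order v_0 < v_1 < v_2 < v_3 < v_4 < v_5 < v_6 and write every simplex with vertices in increasing order. Then dim K = 2 and the simplices of K are:

  0-simplices (7): [v_0], [v_1], [v_2], [v_3], [v_4], [v_5], [v_6]
  1-simplices (21): (21 of them)
  2-simplices (14): (14 of them)

Hence C_0 ≅ Z^7, C_1 ≅ Z^21, C_2 ≅ Z^14.

The boundary map ∂_1: C_1 → C_0 sends each edge [p,q] (with p < q) to q − p. For instance
  ∂[v_3,v_5] = [v_5] − [v_3].
The 7×21 boundary matrix has rank 6 and Smith normal form diag(1,1,1,1,1,1).

∂_2: C_2 → C_1 sends each 2-simplex [p,q,r] to [q,r] − [p,r] + [p,q]. For instance
  ∂[v_1,v_4,v_5] = [v_4,v_5] − [v_1,v_5] + [v_1,v_4],
  ∂[v_1,v_5,v_6] = [v_5,v_6] − [v_1,v_6] + [v_1,v_5].
The 21×14 boundary matrix has rank 13 and Smith normal form diag(1,1,1,1,1,1,1,1,1,1,1,1,1).

From H_k ≅ ker(∂_k) / im(∂_{k+1}) we obtain:

  H_1: rank ker ∂_1 − rank ∂_2 = (21 − 6) − 13 = 2, and the invariant factors of ∂_2 are all 1, so H_1 ≅ Z^2.

(K is a triangulation of the torus T^2.)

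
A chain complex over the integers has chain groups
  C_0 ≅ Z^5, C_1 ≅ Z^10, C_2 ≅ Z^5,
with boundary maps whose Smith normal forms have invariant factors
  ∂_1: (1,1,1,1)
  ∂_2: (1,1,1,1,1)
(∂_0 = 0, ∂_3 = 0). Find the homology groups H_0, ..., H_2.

H_0: b_0 = 5 − 0 − 4 = 1; torsion from ∂_1 factors > 1: none. So H_0 = Z.
H_1: b_1 = 10 − 4 − 5 = 1; torsion from ∂_2 factors > 1: none. So H_1 = Z.
H_2: b_2 = 5 − 5 − 0 = 0; torsion from ∂_3 factors > 1: none. So H_2 = 0.

H_0 = Z,  H_1 = Z,  H_2 = 0.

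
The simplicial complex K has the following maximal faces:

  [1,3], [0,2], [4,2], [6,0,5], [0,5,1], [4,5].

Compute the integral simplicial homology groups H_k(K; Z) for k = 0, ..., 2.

K has 7 vertices, 9 edges, 2 triangles.
rank ∂_0 = 0, rank ∂_1 = 6 ⇒ b_0 = 7 − 0 − 6 = 1; all invariant factors of ∂_1 are 1 so no torsion. So H_0 = Z.
rank ∂_1 = 6, rank ∂_2 = 2 ⇒ b_1 = 9 − 6 − 2 = 1; all invariant factors of ∂_2 are 1 so no torsion. So H_1 = Z.
rank ∂_2 = 2, rank ∂_3 = 0 ⇒ b_2 = 2 − 2 − 0 = 0. So H_2 = 0.

H_0 = Z,  H_1 = Z,  H_2 = 0.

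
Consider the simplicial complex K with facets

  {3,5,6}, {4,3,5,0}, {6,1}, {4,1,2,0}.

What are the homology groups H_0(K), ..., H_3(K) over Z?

Order the vertices as 0 < 1 < 2 < 3 < 4 < 5 < 6. Listing each simplex with vertices in this order, K has dimension 3 with simplices:

  0-simplices (7): [0], [1], [2], [3], [4], [5], [6]
  1-simplices (14): [0,1], [0,2], [0,3], [0,4], [0,5], [1,2], [1,4], [1,6], [2,4], [3,4], [3,5], [3,6], [4,5], [5,6]
  2-simplices (9): [0,1,2], [0,1,4], [0,2,4], [0,3,4], [0,3,5], [0,4,5], [1,2,4], [3,4,5], [3,5,6]
  3-simplices (2): [0,1,2,4], [0,3,4,5]

Hence C_0 ≅ Z^7, C_1 ≅ Z^14, C_2 ≅ Z^9, C_3 ≅ Z^2.

The boundary map ∂_1: C_1 → C_0 maps an edge to its endpoints' difference, ∂[p,q] = q − p. For instance
  ∂[4,5] = [5] − [4].
The 7×14 boundary matrix has rank 6 and Smith normal form diag(1,1,1,1,1,1).

The boundary map ∂_2: C_2 → C_1 maps a triangle to the signed sum of its edges. For instance
  ∂[1,2,4] = [2,4] − [1,4] + [1,2],
  ∂[0,1,2] = [1,2] − [0,2] + [0,1].
The resulting 14×9 matrix has rank 7, and its Smith normal form has invariant factors (1,1,1,1,1,1,1).

Boundary ∂_3: C_3 → C_2 sends each 3-simplex σ to the alternating sum Σ_i (−1)^i (σ with its i-th vertex removed). For instance
  ∂[0,3,4,5] = [3,4,5] − [0,4,5] + [0,3,5] − [0,3,4],
  ∂[0,1,2,4] = [1,2,4] − [0,2,4] + [0,1,4] − [0,1,2].
The 9×2 boundary matrix has rank 2 and Smith normal form diag(1,1).

Computing H_k = (kernel of ∂_k) / (image of ∂_{k+1}):

  H_0: rank C_0 − rank ∂_1 = 7 − 6 = 1, and the invariant factors of ∂_1 are all 1, so H_0 = Z.
  H_1: rank ker ∂_1 − rank ∂_2 = (14 − 6) − 7 = 1, and the invariant factors of ∂_2 are all 1, so H_1 = Z.
  H_2: rank ker ∂_2 − rank ∂_3 = (9 − 7) − 2 = 0, and the invariant factors of ∂_3 are all 1, so H_2 = 0.
  H_3: rank ker ∂_3 − rank ∂_4 = (2 − 2) − 0 = 0, and there is no ∂_4, so H_3 = 0.

H_0 = Z,  H_1 = Z,  H_2 = 0,  H_3 = 0.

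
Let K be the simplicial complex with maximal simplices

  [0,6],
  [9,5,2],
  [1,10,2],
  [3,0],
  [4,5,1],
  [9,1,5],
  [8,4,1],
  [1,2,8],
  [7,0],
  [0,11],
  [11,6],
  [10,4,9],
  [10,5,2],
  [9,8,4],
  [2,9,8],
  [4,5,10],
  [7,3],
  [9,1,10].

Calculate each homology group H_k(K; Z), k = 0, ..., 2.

H_0 = Z^2,  H_1 = Z^2 ⊕ Z/2,  H_2 = 0.

Order the vertices as 0 < 1 < 2 < 3 < 4 < 5 < 6 < 7 < 8 < 9 < 10 < 11. Listing each simplex with vertices in this order, K has dimension 2 with simplices:

  0-simplices (12): [0], [1], [2], [3], [4], [5], [6], [7], [8], [9], [10], [11]
  1-simplices (24): (24 of them)
  2-simplices (12): [1,2,8], [1,2,10], [1,4,5], [1,4,8], [1,5,9], [1,9,10], [2,5,9], [2,5,10], [2,8,9], [4,5,10], [4,8,9], [4,9,10]

giving chain groups C_0 ≅ Z^12, C_1 ≅ Z^24, C_2 ≅ Z^12.

∂_1: C_1 → C_0 maps an edge to its endpoints' difference, ∂[p,q] = q − p.
As a 12×24 matrix over Z this has rank 10, with invariant factors (1,1,1,1,1,1,1,1,1,1).

The boundary map ∂_2: C_2 → C_1 sends each 2-simplex [p,q,r] to [q,r] − [p,r] + [p,q]. For instance
  ∂[4,9,10] = [9,10] − [4,10] + [4,9],
  ∂[1,2,10] = [2,10] − [1,10] + [1,2].
The 24×12 boundary matrix has rank 12 and Smith normal form diag(1,1,1,1,1,1,1,1,1,1,1,2).

From H_k ≅ ker(∂_k) / im(∂_{k+1}) we obtain:

  H_0: rank C_0 − rank ∂_1 = 12 − 10 = 2, and the invariant factors of ∂_1 are all 1, so H_0 ≅ Z^2.
  H_1: rank ker ∂_1 − rank ∂_2 = (24 − 10) − 12 = 2, and ∂_2 has invariant factor 2 > 1, so H_1 ≅ Z^2 ⊕ Z/2.
  H_2: rank ker ∂_2 − rank ∂_3 = (12 − 12) − 0 = 0, and there is no ∂_3, so H_2 ≅ 0.

As a check, the Euler characteristic is 12 − 24 + 12 = 0, which agrees with 2 − 2 + 0 = 0.
(K is a triangulation of the disjoint union of a wedge of 2 circles and the real projective plane RP^2.)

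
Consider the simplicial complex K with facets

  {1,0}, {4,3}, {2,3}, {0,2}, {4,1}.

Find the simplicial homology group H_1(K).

Take the total order 0 < 1 < 2 < 3 < 4 on the vertex set. Then K (dimension 1) consists of the simplices:

  0-simplices (5): [0], [1], [2], [3], [4]
  1-simplices (5): [0,1], [0,2], [1,4], [2,3], [3,4]

Hence C_0 ≅ Z^5, C_1 ≅ Z^5.

The boundary map ∂_1: C_1 → C_0 is given by ∂[p,q] = [q] − [p].
The resulting 5×5 matrix has rank 4, and its Smith normal form has invariant factors (1,1,1,1).

From H_k ≅ ker(∂_k) / im(∂_{k+1}) we obtain:

  H_1: rank ker ∂_1 − rank ∂_2 = (5 − 4) − 0 = 1, and there is no ∂_2, so H_1 = Z.

H_1 ≅ Z.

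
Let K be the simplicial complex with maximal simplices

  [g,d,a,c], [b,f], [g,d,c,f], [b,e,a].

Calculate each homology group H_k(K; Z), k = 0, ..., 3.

We work with the vertex ordering a < b < c < d < e < f < g. The simplices of K, each written with vertices in increasing order, are:

  0-simplices (7): a, b, c, d, e, f, g
  1-simplices (13): ab, ac, ad, ae, ag, be, bf, cd, cf, cg, df, dg, fg
  2-simplices (8): abe, acd, acg, adg, cdf, cdg, cfg, dfg
  3-simplices (2): acdg, cdfg

giving chain groups C_0 ≅ Z^7, C_1 ≅ Z^13, C_2 ≅ Z^8, C_3 ≅ Z^2.

∂_1: C_1 → C_0 sends each edge [p,q] (with p < q) to q − p. For instance
  ∂df = f − d.
This gives a 7×13 integer matrix of rank 6; reducing to Smith normal form yields diagonal entries (1,1,1,1,1,1).

Boundary ∂_2: C_2 → C_1 maps a triangle to the signed sum of its edges. For instance
  ∂acg = cg − ag + ac,
  ∂cdg = dg − cg + cd.
This gives a 13×8 integer matrix of rank 6; reducing to Smith normal form yields diagonal entries (1,1,1,1,1,1).

∂_3: C_3 → C_2 sends each 3-simplex σ to the alternating sum Σ_i (−1)^i (σ with its i-th vertex removed). For instance
  ∂acdg = cdg − adg + acg − acd,
  ∂cdfg = dfg − cfg + cdg − cdf.
The resulting 8×2 matrix has rank 2, and its Smith normal form has invariant factors (1,1).

From H_k ≅ ker(∂_k) / im(∂_{k+1}) we obtain:

  H_0: rank C_0 − rank ∂_1 = 7 − 6 = 1, and the invariant factors of ∂_1 are all 1, so H_0 ≅ Z.
  H_1: rank ker ∂_1 − rank ∂_2 = (13 − 6) − 6 = 1, and the invariant factors of ∂_2 are all 1, so H_1 ≅ Z.
  H_2: rank ker ∂_2 − rank ∂_3 = (8 − 6) − 2 = 0, and the invariant factors of ∂_3 are all 1, so H_2 ≅ 0.
  H_3: rank ker ∂_3 − rank ∂_4 = (2 − 2) − 0 = 0, and there is no ∂_4, so H_3 ≅ 0.

As a check, the Euler characteristic is 7 − 13 + 8 − 2 = 0, which agrees with 1 − 1 + 0 − 0 = 0.

H_0 ≅ Z,  H_1 ≅ Z,  H_2 = 0,  H_3 = 0.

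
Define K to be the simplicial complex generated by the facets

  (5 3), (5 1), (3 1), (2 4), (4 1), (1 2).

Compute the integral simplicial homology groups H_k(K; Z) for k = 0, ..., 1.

H_0 ≅ Z,  H_1 ≅ Z^2.

Take the total order 1 < 2 < 3 < 4 < 5 on the vertex set. Then K (dimension 1) consists of the simplices:

  0-simplices (5): [1], [2], [3], [4], [5]
  1-simplices (6): [1,2], [1,3], [1,4], [1,5], [2,4], [3,5]

Hence C_0 ≅ Z^5, C_1 ≅ Z^6.

The boundary map ∂_1: C_1 → C_0 maps an edge to its endpoints' difference, ∂[p,q] = q − p.
The 5×6 boundary matrix has rank 4 and Smith normal form diag(1,1,1,1).

Computing H_k = (kernel of ∂_k) / (image of ∂_{k+1}):

  H_0: rank C_0 − rank ∂_1 = 5 − 4 = 1, and the invariant factors of ∂_1 are all 1, so H_0 ≅ Z.
  H_1: rank ker ∂_1 − rank ∂_2 = (6 − 4) − 0 = 2, and there is no ∂_2, so H_1 ≅ Z^2.

As a check, the Euler characteristic is 5 − 6 = -1, which agrees with 1 − 2 = -1.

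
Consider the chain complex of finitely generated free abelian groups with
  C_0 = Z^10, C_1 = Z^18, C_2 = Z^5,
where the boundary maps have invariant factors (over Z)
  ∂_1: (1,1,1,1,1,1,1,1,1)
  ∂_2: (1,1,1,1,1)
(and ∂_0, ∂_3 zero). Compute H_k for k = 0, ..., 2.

H_0 ≅ Z,  H_1 ≅ Z^4,  H_2 = 0.

H_0: b_0 = 10 − 0 − 9 = 1; torsion from ∂_1 factors > 1: none. So H_0 ≅ Z.
H_1: b_1 = 18 − 9 − 5 = 4; torsion from ∂_2 factors > 1: none. So H_1 ≅ Z^4.
H_2: b_2 = 5 − 5 − 0 = 0; torsion from ∂_3 factors > 1: none. So H_2 ≅ 0.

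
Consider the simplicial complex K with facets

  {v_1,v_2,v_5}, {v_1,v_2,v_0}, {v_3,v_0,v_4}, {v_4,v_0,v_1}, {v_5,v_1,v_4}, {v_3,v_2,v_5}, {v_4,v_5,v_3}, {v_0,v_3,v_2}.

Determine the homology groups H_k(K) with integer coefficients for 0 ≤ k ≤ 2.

Order the vertices as v_0 < v_1 < v_2 < v_3 < v_4 < v_5. Listing each simplex with vertices in this order, K has dimension 2 with simplices:

  0-simplices (6): [v_0], [v_1], [v_2], [v_3], [v_4], [v_5]
  1-simplices (12): [v_0,v_1], [v_0,v_2], [v_0,v_3], [v_0,v_4], [v_1,v_2], [v_1,v_4], [v_1,v_5], [v_2,v_3], [v_2,v_5], [v_3,v_4], [v_3,v_5], [v_4,v_5]
  2-simplices (8): [v_0,v_1,v_2], [v_0,v_1,v_4], [v_0,v_2,v_3], [v_0,v_3,v_4], [v_1,v_2,v_5], [v_1,v_4,v_5], [v_2,v_3,v_5], [v_3,v_4,v_5]

so the chain groups are C_0 ≅ Z^6, C_1 ≅ Z^12, C_2 ≅ Z^8.

∂_1: C_1 → C_0 is given by ∂[p,q] = [q] − [p].
The 6×12 boundary matrix has rank 5 and Smith normal form diag(1,1,1,1,1).

∂_2: C_2 → C_1 sends each 2-simplex [p,q,r] to [q,r] − [p,r] + [p,q]. For instance
  ∂[v_0,v_1,v_4] = [v_1,v_4] − [v_0,v_4] + [v_0,v_1],
  ∂[v_0,v_3,v_4] = [v_3,v_4] − [v_0,v_4] + [v_0,v_3].
The resulting 12×8 matrix has rank 7, and its Smith normal form has invariant factors (1,1,1,1,1,1,1).

Reading off H_k = ker ∂_k / im ∂_{k+1}:

  H_0: rank C_0 − rank ∂_1 = 6 − 5 = 1, and the invariant factors of ∂_1 are all 1, so H_0 ≅ Z.
  H_1: rank ker ∂_1 − rank ∂_2 = (12 − 5) − 7 = 0, and the invariant factors of ∂_2 are all 1, so H_1 ≅ 0.
  H_2: rank ker ∂_2 − rank ∂_3 = (8 − 7) − 0 = 1, and there is no ∂_3, so H_2 ≅ Z.

(K is a triangulation of the 2-sphere S^2.)

H_0 ≅ Z,  H_1 = 0,  H_2 ≅ Z.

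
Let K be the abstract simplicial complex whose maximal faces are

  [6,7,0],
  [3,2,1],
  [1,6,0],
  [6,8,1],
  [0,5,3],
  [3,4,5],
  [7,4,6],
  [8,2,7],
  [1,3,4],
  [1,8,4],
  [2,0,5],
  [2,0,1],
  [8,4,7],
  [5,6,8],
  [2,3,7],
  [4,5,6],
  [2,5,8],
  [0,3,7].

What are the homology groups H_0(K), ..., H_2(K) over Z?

Order the vertices as 0 < 1 < 2 < 3 < 4 < 5 < 6 < 7 < 8. Listing each simplex with vertices in this order, K has dimension 2 with simplices:

  0-simplices (9): [0], [1], [2], [3], [4], [5], [6], [7], [8]
  1-simplices (27): (27 of them)
  2-simplices (18): [0,1,2], [0,1,6], [0,2,5], [0,3,5], [0,3,7], [0,6,7], [1,2,3], [1,3,4], [1,4,8], [1,6,8], [2,3,7], [2,5,8], [2,7,8], [3,4,5], [4,5,6], [4,6,7], [4,7,8], [5,6,8]

giving chain groups C_0 ≅ Z^9, C_1 ≅ Z^27, C_2 ≅ Z^18.

The boundary map ∂_1: C_1 → C_0 is given by ∂[p,q] = [q] − [p].
This gives a 9×27 integer matrix of rank 8; reducing to Smith normal form yields diagonal entries (1,1,1,1,1,1,1,1).

The boundary map ∂_2: C_2 → C_1 maps a triangle to the signed sum of its edges. For instance
  ∂[3,4,5] = [4,5] − [3,5] + [3,4],
  ∂[4,6,7] = [6,7] − [4,7] + [4,6].
The 27×18 boundary matrix has rank 18 and Smith normal form diag(1,1,1,1,1,1,1,1,1,1,1,1,1,1,1,1,1,2).

Reading off H_k = ker ∂_k / im ∂_{k+1}:

  H_0: rank C_0 − rank ∂_1 = 9 − 8 = 1, and the invariant factors of ∂_1 are all 1, so H_0 ≅ Z.
  H_1: rank ker ∂_1 − rank ∂_2 = (27 − 8) − 18 = 1, and ∂_2 has invariant factor 2 > 1, so H_1 ≅ Z × Z/2.
  H_2: rank ker ∂_2 − rank ∂_3 = (18 − 18) − 0 = 0, and there is no ∂_3, so H_2 ≅ 0.

H_0 ≅ Z,  H_1 ≅ Z × Z/2,  H_2 = 0.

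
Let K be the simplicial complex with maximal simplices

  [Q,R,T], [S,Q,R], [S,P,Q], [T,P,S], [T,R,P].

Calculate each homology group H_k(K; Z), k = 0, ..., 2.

H_0 = Z,  H_1 = Z,  H_2 = 0.

Fix the vertex order P < Q < R < S < T and write every simplex with vertices in increasing order. Then dim K = 2 and the simplices of K are:

  0-simplices (5): P, Q, R, S, T
  1-simplices (10): PQ, PR, PS, PT, QR, QS, QT, RS, RT, ST
  2-simplices (5): PQS, PRT, PST, QRS, QRT

giving chain groups C_0 ≅ Z^5, C_1 ≅ Z^10, C_2 ≅ Z^5.

The boundary map ∂_1: C_1 → C_0 maps an edge to its endpoints' difference, ∂[p,q] = q − p.
As a 5×10 matrix over Z this has rank 4, with invariant factors (1,1,1,1).

∂_2: C_2 → C_1 acts by ∂[p,q,r] = [q,r] − [p,r] + [p,q]. For instance
  ∂PRT = RT − PT + PR,
  ∂QRS = RS − QS + QR.
This gives a 10×5 integer matrix of rank 5; reducing to Smith normal form yields diagonal entries (1,1,1,1,1).

Computing H_k = (kernel of ∂_k) / (image of ∂_{k+1}):

  H_0: rank C_0 − rank ∂_1 = 5 − 4 = 1, and the invariant factors of ∂_1 are all 1, so H_0 ≅ Z.
  H_1: rank ker ∂_1 − rank ∂_2 = (10 − 4) − 5 = 1, and the invariant factors of ∂_2 are all 1, so H_1 ≅ Z.
  H_2: rank ker ∂_2 − rank ∂_3 = (5 − 5) − 0 = 0, and there is no ∂_3, so H_2 ≅ 0.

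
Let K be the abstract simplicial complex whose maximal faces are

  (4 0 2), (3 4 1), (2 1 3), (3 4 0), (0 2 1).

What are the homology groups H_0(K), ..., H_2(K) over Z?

H_0 ≅ Z,  H_1 ≅ Z,  H_2 = 0.

Take the total order 0 < 1 < 2 < 3 < 4 on the vertex set. Then K (dimension 2) consists of the simplices:

  0-simplices (5): [0], [1], [2], [3], [4]
  1-simplices (10): [0,1], [0,2], [0,3], [0,4], [1,2], [1,3], [1,4], [2,3], [2,4], [3,4]
  2-simplices (5): [0,1,2], [0,2,4], [0,3,4], [1,2,3], [1,3,4]

so the chain groups are C_0 ≅ Z^5, C_1 ≅ Z^10, C_2 ≅ Z^5.

The boundary map ∂_1: C_1 → C_0 is given by ∂[p,q] = [q] − [p]. For instance
  ∂[0,3] = [3] − [0].
The 5×10 boundary matrix has rank 4 and Smith normal form diag(1,1,1,1).

∂_2: C_2 → C_1 maps a triangle to the signed sum of its edges. For instance
  ∂[0,1,2] = [1,2] − [0,2] + [0,1],
  ∂[1,2,3] = [2,3] − [1,3] + [1,2].
The resulting 10×5 matrix has rank 5, and its Smith normal form has invariant factors (1,1,1,1,1).

Computing H_k = (kernel of ∂_k) / (image of ∂_{k+1}):

  H_0: rank C_0 − rank ∂_1 = 5 − 4 = 1, and the invariant factors of ∂_1 are all 1, so H_0 ≅ Z.
  H_1: rank ker ∂_1 − rank ∂_2 = (10 − 4) − 5 = 1, and the invariant factors of ∂_2 are all 1, so H_1 ≅ Z.
  H_2: rank ker ∂_2 − rank ∂_3 = (5 − 5) − 0 = 0, and there is no ∂_3, so H_2 ≅ 0.

As a check, the Euler characteristic is 5 − 10 + 5 = 0, which agrees with 1 − 1 + 0 = 0.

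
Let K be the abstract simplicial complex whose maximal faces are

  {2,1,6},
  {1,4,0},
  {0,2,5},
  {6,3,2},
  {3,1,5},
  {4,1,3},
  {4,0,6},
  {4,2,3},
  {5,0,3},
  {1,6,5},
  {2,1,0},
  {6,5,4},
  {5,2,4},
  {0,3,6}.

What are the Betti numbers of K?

Fix the vertex order 0 < 1 < 2 < 3 < 4 < 5 < 6 and write every simplex with vertices in increasing order. Then dim K = 2 and the simplices of K are:

  0-simplices (7): [0], [1], [2], [3], [4], [5], [6]
  1-simplices (21): [0,1], [0,2], [0,3], [0,4], [0,5], [0,6], [1,2], [1,3], [1,4], [1,5], [1,6], [2,3], [2,4], [2,5], [2,6], [3,4], [3,5], [3,6], [4,5], [4,6], [5,6]
  2-simplices (14): [0,1,2], [0,1,4], [0,2,5], [0,3,5], [0,3,6], [0,4,6], [1,2,6], [1,3,4], [1,3,5], [1,5,6], [2,3,4], [2,3,6], [2,4,5], [4,5,6]

so the chain groups are C_0 ≅ Z^7, C_1 ≅ Z^21, C_2 ≅ Z^14.

∂_1: C_1 → C_0 sends each edge [p,q] (with p < q) to q − p. For instance
  ∂[3,5] = [5] − [3].
As a 7×21 matrix over Z this has rank 6, with invariant factors (1,1,1,1,1,1).

The boundary map ∂_2: C_2 → C_1 sends each 2-simplex [p,q,r] to [q,r] − [p,r] + [p,q]. For instance
  ∂[2,3,4] = [3,4] − [2,4] + [2,3],
  ∂[1,2,6] = [2,6] − [1,6] + [1,2].
The resulting 21×14 matrix has rank 13, and its Smith normal form has invariant factors (1,1,1,1,1,1,1,1,1,1,1,1,1).

Now H_k = ker ∂_k / im ∂_{k+1}, so:

  H_0: rank C_0 − rank ∂_1 = 7 − 6 = 1, and the invariant factors of ∂_1 are all 1, so H_0 = Z.
  H_1: rank ker ∂_1 − rank ∂_2 = (21 − 6) − 13 = 2, and the invariant factors of ∂_2 are all 1, so H_1 = Z^2.
  H_2: rank ker ∂_2 − rank ∂_3 = (14 − 13) − 0 = 1, and there is no ∂_3, so H_2 = Z.

Hence the Betti numbers are b_0 = 1, b_1 = 2, b_2 = 1.

b_0 = 1, b_1 = 2, b_2 = 1.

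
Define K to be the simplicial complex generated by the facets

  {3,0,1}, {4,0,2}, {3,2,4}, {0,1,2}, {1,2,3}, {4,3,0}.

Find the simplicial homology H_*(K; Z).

H_0 = Z,  H_1 = 0,  H_2 = Z.

Take the total order 0 < 1 < 2 < 3 < 4 on the vertex set. Then K (dimension 2) consists of the simplices:

  0-simplices (5): [0], [1], [2], [3], [4]
  1-simplices (9): [0,1], [0,2], [0,3], [0,4], [1,2], [1,3], [2,3], [2,4], [3,4]
  2-simplices (6): [0,1,2], [0,1,3], [0,2,4], [0,3,4], [1,2,3], [2,3,4]

Hence C_0 ≅ Z^5, C_1 ≅ Z^9, C_2 ≅ Z^6.

∂_1: C_1 → C_0 maps an edge to its endpoints' difference, ∂[p,q] = q − p. For instance
  ∂[0,3] = [3] − [0].
The resulting 5×9 matrix has rank 4, and its Smith normal form has invariant factors (1,1,1,1).

The boundary map ∂_2: C_2 → C_1 acts by ∂[p,q,r] = [q,r] − [p,r] + [p,q]. For instance
  ∂[0,1,3] = [1,3] − [0,3] + [0,1],
  ∂[0,3,4] = [3,4] − [0,4] + [0,3].
The resulting 9×6 matrix has rank 5, and its Smith normal form has invariant factors (1,1,1,1,1).

Now H_k = ker ∂_k / im ∂_{k+1}, so:

  H_0: rank C_0 − rank ∂_1 = 5 − 4 = 1, and the invariant factors of ∂_1 are all 1, so H_0 = Z.
  H_1: rank ker ∂_1 − rank ∂_2 = (9 − 4) − 5 = 0, and the invariant factors of ∂_2 are all 1, so H_1 = 0.
  H_2: rank ker ∂_2 − rank ∂_3 = (6 − 5) − 0 = 1, and there is no ∂_3, so H_2 = Z.

(K is a triangulation of the 2-sphere S^2.)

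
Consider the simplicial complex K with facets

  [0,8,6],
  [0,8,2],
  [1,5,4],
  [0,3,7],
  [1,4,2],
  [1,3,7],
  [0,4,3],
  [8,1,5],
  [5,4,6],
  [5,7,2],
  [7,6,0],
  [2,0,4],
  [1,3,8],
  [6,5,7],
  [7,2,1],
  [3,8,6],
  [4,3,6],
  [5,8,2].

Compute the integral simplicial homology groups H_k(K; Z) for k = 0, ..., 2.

H_0 ≅ Z,  H_1 ≅ Z ⊕ Z/2,  H_2 = 0.

We work with the vertex ordering 0 < 1 < 2 < 3 < 4 < 5 < 6 < 7 < 8. The simplices of K, each written with vertices in increasing order, are:

  0-simplices (9): [0], [1], [2], [3], [4], [5], [6], [7], [8]
  1-simplices (27): (27 of them)
  2-simplices (18): [0,2,4], [0,2,8], [0,3,4], [0,3,7], [0,6,7], [0,6,8], [1,2,4], [1,2,7], [1,3,7], [1,3,8], [1,4,5], [1,5,8], [2,5,7], [2,5,8], [3,4,6], [3,6,8], [4,5,6], [5,6,7]

giving chain groups C_0 ≅ Z^9, C_1 ≅ Z^27, C_2 ≅ Z^18.

The boundary map ∂_1: C_1 → C_0 is given by ∂[p,q] = [q] − [p].
The resulting 9×27 matrix has rank 8, and its Smith normal form has invariant factors (1,1,1,1,1,1,1,1).

∂_2: C_2 → C_1 maps a triangle to the signed sum of its edges. For instance
  ∂[1,3,8] = [3,8] − [1,8] + [1,3],
  ∂[0,3,4] = [3,4] − [0,4] + [0,3].
This gives a 27×18 integer matrix of rank 18; reducing to Smith normal form yields diagonal entries (1,1,1,1,1,1,1,1,1,1,1,1,1,1,1,1,1,2).

Computing H_k = (kernel of ∂_k) / (image of ∂_{k+1}):

  H_0: rank C_0 − rank ∂_1 = 9 − 8 = 1, and the invariant factors of ∂_1 are all 1, so H_0 = Z.
  H_1: rank ker ∂_1 − rank ∂_2 = (27 − 8) − 18 = 1, and ∂_2 has invariant factor 2 > 1, so H_1 = Z ⊕ Z/2.
  H_2: rank ker ∂_2 − rank ∂_3 = (18 − 18) − 0 = 0, and there is no ∂_3, so H_2 = 0.

As a check, the Euler characteristic is 9 − 27 + 18 = 0, which agrees with 1 − 1 + 0 = 0.
(K is a triangulation of the Klein bottle.)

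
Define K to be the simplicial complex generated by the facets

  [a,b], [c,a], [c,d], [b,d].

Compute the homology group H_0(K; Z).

H_0 = Z.

Order the vertices as a < b < c < d. Listing each simplex with vertices in this order, K has dimension 1 with simplices:

  0-simplices (4): a, b, c, d
  1-simplices (4): ab, ac, bd, cd

giving chain groups C_0 ≅ Z^4, C_1 ≅ Z^4.

Boundary ∂_1: C_1 → C_0 maps an edge to its endpoints' difference, ∂[p,q] = q − p. For instance
  ∂ac = c − a.
The resulting 4×4 matrix has rank 3, and its Smith normal form has invariant factors (1,1,1).

From H_k ≅ ker(∂_k) / im(∂_{k+1}) we obtain:

  H_0: rank C_0 − rank ∂_1 = 4 − 3 = 1, and the invariant factors of ∂_1 are all 1, so H_0 ≅ Z.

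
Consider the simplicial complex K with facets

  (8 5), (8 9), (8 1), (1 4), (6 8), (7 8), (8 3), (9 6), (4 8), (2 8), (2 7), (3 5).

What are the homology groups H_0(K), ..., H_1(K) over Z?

Order the vertices as 1 < 2 < 3 < 4 < 5 < 6 < 7 < 8 < 9. Listing each simplex with vertices in this order, K has dimension 1 with simplices:

  0-simplices (9): [1], [2], [3], [4], [5], [6], [7], [8], [9]
  1-simplices (12): [1,4], [1,8], [2,7], [2,8], [3,5], [3,8], [4,8], [5,8], [6,8], [6,9], [7,8], [8,9]

giving chain groups C_0 ≅ Z^9, C_1 ≅ Z^12.

Boundary ∂_1: C_1 → C_0 maps an edge to its endpoints' difference, ∂[p,q] = q − p. For instance
  ∂[1,4] = [4] − [1].
The resulting 9×12 matrix has rank 8, and its Smith normal form has invariant factors (1,1,1,1,1,1,1,1).

Reading off H_k = ker ∂_k / im ∂_{k+1}:

  H_0: rank C_0 − rank ∂_1 = 9 − 8 = 1, and the invariant factors of ∂_1 are all 1, so H_0 = Z.
  H_1: rank ker ∂_1 − rank ∂_2 = (12 − 8) − 0 = 4, and there is no ∂_2, so H_1 = Z^4.

H_0 = Z,  H_1 = Z^4.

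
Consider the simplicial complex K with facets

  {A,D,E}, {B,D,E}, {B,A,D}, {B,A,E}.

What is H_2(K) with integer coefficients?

Fix the vertex order A < B < D < E and write every simplex with vertices in increasing order. Then dim K = 2 and the simplices of K are:

  0-simplices (4): A, B, D, E
  1-simplices (6): AB, AD, AE, BD, BE, DE
  2-simplices (4): ABD, ABE, ADE, BDE

so the chain groups are C_0 ≅ Z^4, C_1 ≅ Z^6, C_2 ≅ Z^4.

The boundary map ∂_1: C_1 → C_0 sends each edge [p,q] (with p < q) to q − p. For instance
  ∂DE = E − D.
The resulting 4×6 matrix has rank 3, and its Smith normal form has invariant factors (1,1,1).

∂_2: C_2 → C_1 sends each 2-simplex [p,q,r] to [q,r] − [p,r] + [p,q]. For instance
  ∂ADE = DE − AE + AD,
  ∂BDE = DE − BE + BD.
As a 6×4 matrix over Z this has rank 3, with invariant factors (1,1,1).

From H_k ≅ ker(∂_k) / im(∂_{k+1}) we obtain:

  H_2: rank ker ∂_2 − rank ∂_3 = (4 − 3) − 0 = 1, and there is no ∂_3, so H_2 ≅ Z.

(K is a triangulation of the 2-sphere S^2.)

H_2 ≅ Z.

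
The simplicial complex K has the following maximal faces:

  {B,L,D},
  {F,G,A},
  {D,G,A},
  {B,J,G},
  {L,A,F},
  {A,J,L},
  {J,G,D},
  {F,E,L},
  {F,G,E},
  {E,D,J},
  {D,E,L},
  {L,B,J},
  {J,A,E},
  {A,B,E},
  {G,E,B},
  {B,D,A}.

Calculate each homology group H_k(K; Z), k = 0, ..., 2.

H_0 ≅ Z,  H_1 ≅ Z^2,  H_2 ≅ Z.

Take the total order A < B < D < E < F < G < J < L on the vertex set. Then K (dimension 2) consists of the simplices:

  0-simplices (8): A, B, D, E, F, G, J, L
  1-simplices (24): AB, AD, AE, AF, AG, AJ, AL, BD, BE, BG, BJ, BL, DE, DG, DJ, DL, EF, EG, EJ, EL, FG, FL, GJ, JL
  2-simplices (16): ABD, ABE, ADG, AEJ, AFG, AFL, AJL, BDL, BEG, BGJ, BJL, DEJ, DEL, DGJ, EFG, EFL

Hence C_0 ≅ Z^8, C_1 ≅ Z^24, C_2 ≅ Z^16.

∂_1: C_1 → C_0 is given by ∂[p,q] = [q] − [p].
As a 8×24 matrix over Z this has rank 7, with invariant factors (1,1,1,1,1,1,1).

Boundary ∂_2: C_2 → C_1 maps a triangle to the signed sum of its edges. For instance
  ∂EFL = FL − EL + EF,
  ∂DGJ = GJ − DJ + DG.
As a 24×16 matrix over Z this has rank 15, with invariant factors (1,1,1,1,1,1,1,1,1,1,1,1,1,1,1).

Computing H_k = (kernel of ∂_k) / (image of ∂_{k+1}):

  H_0: rank C_0 − rank ∂_1 = 8 − 7 = 1, and the invariant factors of ∂_1 are all 1, so H_0 ≅ Z.
  H_1: rank ker ∂_1 − rank ∂_2 = (24 − 7) − 15 = 2, and the invariant factors of ∂_2 are all 1, so H_1 ≅ Z^2.
  H_2: rank ker ∂_2 − rank ∂_3 = (16 − 15) − 0 = 1, and there is no ∂_3, so H_2 ≅ Z.

(K is a triangulation of the torus T^2.)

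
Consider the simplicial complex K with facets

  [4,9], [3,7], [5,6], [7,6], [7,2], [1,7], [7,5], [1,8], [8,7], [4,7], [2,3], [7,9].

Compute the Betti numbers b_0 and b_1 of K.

b_0 = 1, b_1 = 4.

Order the vertices as 1 < 2 < 3 < 4 < 5 < 6 < 7 < 8 < 9. Listing each simplex with vertices in this order, K has dimension 1 with simplices:

  0-simplices (9): [1], [2], [3], [4], [5], [6], [7], [8], [9]
  1-simplices (12): [1,7], [1,8], [2,3], [2,7], [3,7], [4,7], [4,9], [5,6], [5,7], [6,7], [7,8], [7,9]

giving chain groups C_0 ≅ Z^9, C_1 ≅ Z^12.

Boundary ∂_1: C_1 → C_0 sends each edge [p,q] (with p < q) to q − p.
As a 9×12 matrix over Z this has rank 8, with invariant factors (1,1,1,1,1,1,1,1).

Now H_k = ker ∂_k / im ∂_{k+1}, so:

  H_0: rank C_0 − rank ∂_1 = 9 − 8 = 1, and the invariant factors of ∂_1 are all 1, so H_0 ≅ Z.
  H_1: rank ker ∂_1 − rank ∂_2 = (12 − 8) − 0 = 4, and there is no ∂_2, so H_1 ≅ Z^4.

As a check, the Euler characteristic is 9 − 12 = -3, which agrees with 1 − 4 = -3.

Hence the Betti numbers are b_0 = 1, b_1 = 4.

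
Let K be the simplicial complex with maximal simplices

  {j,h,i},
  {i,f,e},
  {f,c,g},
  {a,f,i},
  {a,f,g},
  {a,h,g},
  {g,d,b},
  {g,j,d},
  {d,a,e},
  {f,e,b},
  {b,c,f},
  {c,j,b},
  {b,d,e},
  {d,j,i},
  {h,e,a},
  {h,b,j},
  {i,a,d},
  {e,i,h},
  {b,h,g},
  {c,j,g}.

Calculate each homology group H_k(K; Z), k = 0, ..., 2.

Order the vertices as a < b < c < d < e < f < g < h < i < j. Listing each simplex with vertices in this order, K has dimension 2 with simplices:

  0-simplices (10): a, b, c, d, e, f, g, h, i, j
  1-simplices (30): ad, ae, af, ag, ah, ai, bc, bd, be, bf, bg, bh, bj, cf, cg, cj, de, dg, di, dj, ef, eh, ei, fg, fi, gh, gj, hi, hj, ij
  2-simplices (20): ade, adi, aeh, afg, afi, agh, bcf, bcj, bde, bdg, bef, bgh, bhj, cfg, cgj, dgj, dij, efi, ehi, hij

giving chain groups C_0 ≅ Z^10, C_1 ≅ Z^30, C_2 ≅ Z^20.

Boundary ∂_1: C_1 → C_0 maps an edge to its endpoints' difference, ∂[p,q] = q − p. For instance
  ∂cg = g − c.
As a 10×30 matrix over Z this has rank 9, with invariant factors (1,1,1,1,1,1,1,1,1).

The boundary map ∂_2: C_2 → C_1 sends each 2-simplex [p,q,r] to [q,r] − [p,r] + [p,q]. For instance
  ∂dgj = gj − dj + dg,
  ∂bef = ef − bf + be.
As a 30×20 matrix over Z this has rank 20, with invariant factors (1,1,1,1,1,1,1,1,1,1,1,1,1,1,1,1,1,1,1,2).

From H_k ≅ ker(∂_k) / im(∂_{k+1}) we obtain:

  H_0: rank C_0 − rank ∂_1 = 10 − 9 = 1, and the invariant factors of ∂_1 are all 1, so H_0 = Z.
  H_1: rank ker ∂_1 − rank ∂_2 = (30 − 9) − 20 = 1, and ∂_2 has invariant factor 2 > 1, so H_1 = Z ⊕ Z/2.
  H_2: rank ker ∂_2 − rank ∂_3 = (20 − 20) − 0 = 0, and there is no ∂_3, so H_2 = 0.

As a check, the Euler characteristic is 10 − 30 + 20 = 0, which agrees with 1 − 1 + 0 = 0.
(K is a triangulation of the Klein bottle.)

H_0 = Z,  H_1 = Z ⊕ Z/2,  H_2 = 0.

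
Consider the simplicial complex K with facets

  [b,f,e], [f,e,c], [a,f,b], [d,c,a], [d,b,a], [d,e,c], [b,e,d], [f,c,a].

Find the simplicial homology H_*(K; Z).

Order the vertices as a < b < c < d < e < f. Listing each simplex with vertices in this order, K has dimension 2 with simplices:

  0-simplices (6): a, b, c, d, e, f
  1-simplices (12): ab, ac, ad, af, bd, be, bf, cd, ce, cf, de, ef
  2-simplices (8): abd, abf, acd, acf, bde, bef, cde, cef

so the chain groups are C_0 ≅ Z^6, C_1 ≅ Z^12, C_2 ≅ Z^8.

Boundary ∂_1: C_1 → C_0 sends each edge [p,q] (with p < q) to q − p. For instance
  ∂ab = b − a.
This gives a 6×12 integer matrix of rank 5; reducing to Smith normal form yields diagonal entries (1,1,1,1,1).

Boundary ∂_2: C_2 → C_1 sends each 2-simplex [p,q,r] to [q,r] − [p,r] + [p,q]. For instance
  ∂abd = bd − ad + ab,
  ∂acf = cf − af + ac.
This gives a 12×8 integer matrix of rank 7; reducing to Smith normal form yields diagonal entries (1,1,1,1,1,1,1).

Computing H_k = (kernel of ∂_k) / (image of ∂_{k+1}):

  H_0: rank C_0 − rank ∂_1 = 6 − 5 = 1, and the invariant factors of ∂_1 are all 1, so H_0 = Z.
  H_1: rank ker ∂_1 − rank ∂_2 = (12 − 5) − 7 = 0, and the invariant factors of ∂_2 are all 1, so H_1 = 0.
  H_2: rank ker ∂_2 − rank ∂_3 = (8 − 7) − 0 = 1, and there is no ∂_3, so H_2 = Z.

H_0 ≅ Z,  H_1 = 0,  H_2 ≅ Z.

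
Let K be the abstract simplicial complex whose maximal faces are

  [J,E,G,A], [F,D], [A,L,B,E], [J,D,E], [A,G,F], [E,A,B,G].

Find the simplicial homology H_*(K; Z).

H_0 = Z,  H_1 = Z,  H_2 = 0,  H_3 = 0.

We work with the vertex ordering A < B < D < E < F < G < J < L. The simplices of K, each written with vertices in increasing order, are:

  0-simplices (8): A, B, D, E, F, G, J, L
  1-simplices (17): AB, AE, AF, AG, AJ, AL, BE, BG, BL, DE, DF, DJ, EG, EJ, EL, FG, GJ
  2-simplices (12): ABE, ABG, ABL, AEG, AEJ, AEL, AFG, AGJ, BEG, BEL, DEJ, EGJ
  3-simplices (3): ABEG, ABEL, AEGJ

so the chain groups are C_0 ≅ Z^8, C_1 ≅ Z^17, C_2 ≅ Z^12, C_3 ≅ Z^3.

The boundary map ∂_1: C_1 → C_0 maps an edge to its endpoints' difference, ∂[p,q] = q − p. For instance
  ∂AG = G − A.
The resulting 8×17 matrix has rank 7, and its Smith normal form has invariant factors (1,1,1,1,1,1,1).

∂_2: C_2 → C_1 acts by ∂[p,q,r] = [q,r] − [p,r] + [p,q]. For instance
  ∂DEJ = EJ − DJ + DE,
  ∂ABL = BL − AL + AB.
As a 17×12 matrix over Z this has rank 9, with invariant factors (1,1,1,1,1,1,1,1,1).

∂_3: C_3 → C_2 sends each 3-simplex σ to the alternating sum Σ_i (−1)^i (σ with its i-th vertex removed). For instance
  ∂AEGJ = EGJ − AGJ + AEJ − AEG,
  ∂ABEG = BEG − AEG + ABG − ABE.
This gives a 12×3 integer matrix of rank 3; reducing to Smith normal form yields diagonal entries (1,1,1).

Computing H_k = (kernel of ∂_k) / (image of ∂_{k+1}):

  H_0: rank C_0 − rank ∂_1 = 8 − 7 = 1, and the invariant factors of ∂_1 are all 1, so H_0 ≅ Z.
  H_1: rank ker ∂_1 − rank ∂_2 = (17 − 7) − 9 = 1, and the invariant factors of ∂_2 are all 1, so H_1 ≅ Z.
  H_2: rank ker ∂_2 − rank ∂_3 = (12 − 9) − 3 = 0, and the invariant factors of ∂_3 are all 1, so H_2 ≅ 0.
  H_3: rank ker ∂_3 − rank ∂_4 = (3 − 3) − 0 = 0, and there is no ∂_4, so H_3 ≅ 0.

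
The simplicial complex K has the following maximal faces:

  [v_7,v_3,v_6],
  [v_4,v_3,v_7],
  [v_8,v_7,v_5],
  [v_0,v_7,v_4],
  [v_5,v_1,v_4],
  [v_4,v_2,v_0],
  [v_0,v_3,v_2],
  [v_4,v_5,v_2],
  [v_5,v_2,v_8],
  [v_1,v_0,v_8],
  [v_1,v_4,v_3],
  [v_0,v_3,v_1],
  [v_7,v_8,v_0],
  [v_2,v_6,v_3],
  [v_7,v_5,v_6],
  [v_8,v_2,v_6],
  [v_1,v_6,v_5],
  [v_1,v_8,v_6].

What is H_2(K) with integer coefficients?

H_2 ≅ 0.

Order the vertices as v_0 < v_1 < v_2 < v_3 < v_4 < v_5 < v_6 < v_7 < v_8. Listing each simplex with vertices in this order, K has dimension 2 with simplices:

  0-simplices (9): [v_0], [v_1], [v_2], [v_3], [v_4], [v_5], [v_6], [v_7], [v_8]
  1-simplices (27): (27 of them)
  2-simplices (18): (18 of them)

so the chain groups are C_0 ≅ Z^9, C_1 ≅ Z^27, C_2 ≅ Z^18.

∂_1: C_1 → C_0 maps an edge to its endpoints' difference, ∂[p,q] = q − p. For instance
  ∂[v_4,v_5] = [v_5] − [v_4].
The 9×27 boundary matrix has rank 8 and Smith normal form diag(1,1,1,1,1,1,1,1).

Boundary ∂_2: C_2 → C_1 maps a triangle to the signed sum of its edges. For instance
  ∂[v_5,v_7,v_8] = [v_7,v_8] − [v_5,v_8] + [v_5,v_7],
  ∂[v_1,v_5,v_6] = [v_5,v_6] − [v_1,v_6] + [v_1,v_5].
As a 27×18 matrix over Z this has rank 18, with invariant factors (1,1,1,1,1,1,1,1,1,1,1,1,1,1,1,1,1,2).

Computing H_k = (kernel of ∂_k) / (image of ∂_{k+1}):

  H_2: rank ker ∂_2 − rank ∂_3 = (18 − 18) − 0 = 0, and there is no ∂_3, so H_2 = 0.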